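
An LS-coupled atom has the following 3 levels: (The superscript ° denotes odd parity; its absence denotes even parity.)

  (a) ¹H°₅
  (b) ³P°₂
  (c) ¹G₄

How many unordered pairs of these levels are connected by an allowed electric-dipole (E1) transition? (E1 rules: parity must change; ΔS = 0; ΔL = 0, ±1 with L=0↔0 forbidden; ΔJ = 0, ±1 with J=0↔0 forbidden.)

1

(a)–(b): forbidden (parity, ΔS, ΔL, ΔJ).
(a)–(c): allowed.
(b)–(c): forbidden (ΔS, ΔL, ΔJ).
Allowed pairs: 1 of 3.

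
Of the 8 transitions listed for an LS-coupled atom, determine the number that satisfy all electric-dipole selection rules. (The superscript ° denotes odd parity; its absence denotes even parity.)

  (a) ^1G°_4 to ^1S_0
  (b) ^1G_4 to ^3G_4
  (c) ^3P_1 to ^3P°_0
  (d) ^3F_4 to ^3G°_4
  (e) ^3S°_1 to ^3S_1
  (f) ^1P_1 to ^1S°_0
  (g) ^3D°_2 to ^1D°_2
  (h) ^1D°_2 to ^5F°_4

3

(a) forbidden (ΔL, ΔJ fail)
(b) forbidden (parity, ΔS fail)
(c) allowed
(d) allowed
(e) forbidden (ΔL fails)
(f) allowed
(g) forbidden (parity, ΔS fail)
(h) forbidden (parity, ΔS, ΔJ fail)
Total allowed: 3 of 8.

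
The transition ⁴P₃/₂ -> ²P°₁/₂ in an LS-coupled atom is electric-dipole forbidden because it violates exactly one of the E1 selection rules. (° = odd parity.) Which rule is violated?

Reading off the term symbols: S 3/2→1/2, L 1→1, J 3/2→1/2, parity even→odd.
ΔL = 0, ±1 (not L=0↔0): L: 1 → 1, ΔL = +0 — satisfied.
ΔJ = 0, ±1 (not J=0↔0): J: 3/2 → 1/2, ΔJ = -1 — satisfied.
ΔS = 0: S: 3/2 → 1/2 — violated.
Parity must change: even → odd — satisfied.

the ΔS = 0 rule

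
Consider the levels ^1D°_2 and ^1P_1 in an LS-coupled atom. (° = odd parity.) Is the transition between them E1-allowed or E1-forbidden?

Reading off the term symbols: S 0→0, L 2→1, J 2→1, parity odd→even.
Parity must change: odd → even — satisfied.
ΔL = 0, ±1 (not L=0↔0): L: 2 → 1, ΔL = -1 — satisfied.
ΔJ = 0, ±1 (not J=0↔0): J: 2 → 1, ΔJ = -1 — satisfied.
ΔS = 0: S: 0 → 0 — satisfied.
All four E1 rules are satisfied.

allowed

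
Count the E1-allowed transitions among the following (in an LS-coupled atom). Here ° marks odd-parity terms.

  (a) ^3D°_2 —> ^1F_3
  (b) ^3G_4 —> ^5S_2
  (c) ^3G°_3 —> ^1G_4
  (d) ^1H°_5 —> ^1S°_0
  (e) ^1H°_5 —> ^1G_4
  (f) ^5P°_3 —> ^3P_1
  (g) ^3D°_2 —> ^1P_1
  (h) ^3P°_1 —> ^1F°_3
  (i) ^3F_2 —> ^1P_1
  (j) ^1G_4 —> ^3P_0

1

(a) forbidden (ΔS fails)
(b) forbidden (parity, ΔS, ΔL, ΔJ fail)
(c) forbidden (ΔS fails)
(d) forbidden (parity, ΔL, ΔJ fail)
(e) allowed
(f) forbidden (ΔS, ΔJ fail)
(g) forbidden (ΔS fails)
(h) forbidden (parity, ΔS, ΔL, ΔJ fail)
(i) forbidden (parity, ΔS, ΔL fail)
(j) forbidden (parity, ΔS, ΔL, ΔJ fail)
Total allowed: 1 of 10.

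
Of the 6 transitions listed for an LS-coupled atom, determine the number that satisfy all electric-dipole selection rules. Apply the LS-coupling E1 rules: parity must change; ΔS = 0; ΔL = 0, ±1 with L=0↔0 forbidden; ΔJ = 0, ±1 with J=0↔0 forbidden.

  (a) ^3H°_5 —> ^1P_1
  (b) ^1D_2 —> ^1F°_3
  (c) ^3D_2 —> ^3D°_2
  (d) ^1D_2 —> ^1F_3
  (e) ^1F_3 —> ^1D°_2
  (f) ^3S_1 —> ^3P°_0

4

(a) forbidden (ΔS, ΔL, ΔJ fail)
(b) allowed
(c) allowed
(d) forbidden (parity fails)
(e) allowed
(f) allowed
Total allowed: 4 of 6.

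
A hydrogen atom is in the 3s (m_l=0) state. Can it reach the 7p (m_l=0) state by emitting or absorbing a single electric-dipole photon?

l: 0 → 1 (Δl = +1). Δl = ±1 satisfied.
m_l: 0 → 0 (Δm_l = +0). |Δm_l| ≤ 1 satisfied.
All E1 selection rules are satisfied.

allowed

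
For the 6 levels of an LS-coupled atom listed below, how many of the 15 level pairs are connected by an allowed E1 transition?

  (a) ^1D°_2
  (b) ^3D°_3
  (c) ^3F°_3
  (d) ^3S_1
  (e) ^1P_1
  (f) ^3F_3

(a)–(b): forbidden (parity, ΔS).
(a)–(c): forbidden (parity, ΔS).
(a)–(d): forbidden (ΔS, ΔL).
(a)–(e): allowed.
(a)–(f): forbidden (ΔS).
(b)–(c): forbidden (parity).
(b)–(d): forbidden (ΔL, ΔJ).
(b)–(e): forbidden (ΔS, ΔJ).
(b)–(f): allowed.
(c)–(d): forbidden (ΔL, ΔJ).
(c)–(e): forbidden (ΔS, ΔL, ΔJ).
(c)–(f): allowed.
(d)–(e): forbidden (parity, ΔS).
(d)–(f): forbidden (parity, ΔL, ΔJ).
(e)–(f): forbidden (parity, ΔS, ΔL, ΔJ).
Allowed pairs: 3 of 15.

3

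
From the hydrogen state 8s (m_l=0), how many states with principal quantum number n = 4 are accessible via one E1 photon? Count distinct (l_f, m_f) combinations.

E1 requires Δl = ±1, so l_f ∈ {-1, 1}; with 0 ≤ l_f ≤ n_f−1 = 3, the allowed l_f values are {1}.
For l_f = 1: m_f ∈ {m_i−1, m_i, m_i+1} ∩ [−1, 1] = {-1, 0, 1} → 3 states.
Total: 3.

3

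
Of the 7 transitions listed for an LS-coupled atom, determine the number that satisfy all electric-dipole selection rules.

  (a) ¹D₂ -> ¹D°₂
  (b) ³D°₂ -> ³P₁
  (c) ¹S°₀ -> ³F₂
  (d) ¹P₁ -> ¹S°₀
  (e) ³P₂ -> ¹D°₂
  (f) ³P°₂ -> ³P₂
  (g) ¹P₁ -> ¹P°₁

(a) allowed
(b) allowed
(c) forbidden (ΔS, ΔL, ΔJ fail)
(d) allowed
(e) forbidden (ΔS fails)
(f) allowed
(g) allowed
Total allowed: 5 of 7.

5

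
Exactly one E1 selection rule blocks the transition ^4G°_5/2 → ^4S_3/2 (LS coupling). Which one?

the ΔL = 0, ±1 rule

Initial level: S=3/2, L=4, J=5/2, parity odd. Final level: S=3/2, L=0, J=3/2, parity even.
Parity must change: odd → even — passes.
ΔS = 0: S: 3/2 → 3/2 — passes.
ΔL = 0, ±1 (not L=0↔0): L: 4 → 0, ΔL = -4 — fails.
ΔJ = 0, ±1 (not J=0↔0): J: 5/2 → 3/2, ΔJ = -1 — passes.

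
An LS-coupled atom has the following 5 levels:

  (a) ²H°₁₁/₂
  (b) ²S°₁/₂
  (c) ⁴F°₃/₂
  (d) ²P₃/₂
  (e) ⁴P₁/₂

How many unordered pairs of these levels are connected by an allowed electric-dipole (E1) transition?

(a)–(b): forbidden (parity, ΔL, ΔJ).
(a)–(c): forbidden (parity, ΔS, ΔL, ΔJ).
(a)–(d): forbidden (ΔL, ΔJ).
(a)–(e): forbidden (ΔS, ΔL, ΔJ).
(b)–(c): forbidden (parity, ΔS, ΔL).
(b)–(d): allowed.
(b)–(e): forbidden (ΔS).
(c)–(d): forbidden (ΔS, ΔL).
(c)–(e): forbidden (ΔL).
(d)–(e): forbidden (parity, ΔS).
Allowed pairs: 1 of 10.

1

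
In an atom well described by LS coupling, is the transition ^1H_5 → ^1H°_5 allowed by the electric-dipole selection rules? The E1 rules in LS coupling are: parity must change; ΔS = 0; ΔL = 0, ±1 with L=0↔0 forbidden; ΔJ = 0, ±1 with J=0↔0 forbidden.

allowed

Parity must change: even → odd — satisfied.
ΔS = 0: S: 0 → 0 — satisfied.
ΔL = 0, ±1 (not L=0↔0): L: 5 → 5, ΔL = +0 — satisfied.
ΔJ = 0, ±1 (not J=0↔0): J: 5 → 5, ΔJ = +0 — satisfied.
All four E1 rules are satisfied.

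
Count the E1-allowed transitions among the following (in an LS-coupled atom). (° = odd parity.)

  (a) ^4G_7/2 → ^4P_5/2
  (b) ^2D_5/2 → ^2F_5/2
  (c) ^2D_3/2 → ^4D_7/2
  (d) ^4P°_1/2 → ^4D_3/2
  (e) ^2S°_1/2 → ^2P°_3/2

(a) forbidden (parity, ΔL fail)
(b) forbidden (parity fails)
(c) forbidden (parity, ΔS, ΔJ fail)
(d) allowed
(e) forbidden (parity fails)
Total allowed: 1 of 5.

1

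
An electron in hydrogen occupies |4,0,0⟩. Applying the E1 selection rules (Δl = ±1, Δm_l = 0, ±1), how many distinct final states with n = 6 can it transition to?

3

E1 requires Δl = ±1, so l_f ∈ {-1, 1}; with 0 ≤ l_f ≤ n_f−1 = 5, the allowed l_f values are {1}.
For l_f = 1: m_f ∈ {m_i−1, m_i, m_i+1} ∩ [−1, 1] = {-1, 0, 1} → 3 states.
Total: 3.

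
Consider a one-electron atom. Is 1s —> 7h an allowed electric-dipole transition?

forbidden

Δl = 5 − 0 = +5; the E1 rule Δl = ±1 is ✗.
The transition is electric-dipole forbidden.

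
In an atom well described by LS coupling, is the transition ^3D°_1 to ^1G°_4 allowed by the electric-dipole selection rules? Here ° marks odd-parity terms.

forbidden

Parity must change: odd → odd — fails.
ΔS = 0: S: 1 → 0 — fails.
ΔL = 0, ±1 (not L=0↔0): L: 2 → 4, ΔL = +2 — fails.
ΔJ = 0, ±1 (not J=0↔0): J: 1 → 4, ΔJ = +3 — fails.
Rule(s) violated: parity, ΔS, ΔL, ΔJ.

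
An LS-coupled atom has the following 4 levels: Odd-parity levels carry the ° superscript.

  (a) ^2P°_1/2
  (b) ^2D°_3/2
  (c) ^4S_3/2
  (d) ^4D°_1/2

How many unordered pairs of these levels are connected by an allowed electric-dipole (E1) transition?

(a)–(b): forbidden (parity).
(a)–(c): forbidden (ΔS).
(a)–(d): forbidden (parity, ΔS).
(b)–(c): forbidden (ΔS, ΔL).
(b)–(d): forbidden (parity, ΔS).
(c)–(d): forbidden (ΔL).
Allowed pairs: 0 of 6.

0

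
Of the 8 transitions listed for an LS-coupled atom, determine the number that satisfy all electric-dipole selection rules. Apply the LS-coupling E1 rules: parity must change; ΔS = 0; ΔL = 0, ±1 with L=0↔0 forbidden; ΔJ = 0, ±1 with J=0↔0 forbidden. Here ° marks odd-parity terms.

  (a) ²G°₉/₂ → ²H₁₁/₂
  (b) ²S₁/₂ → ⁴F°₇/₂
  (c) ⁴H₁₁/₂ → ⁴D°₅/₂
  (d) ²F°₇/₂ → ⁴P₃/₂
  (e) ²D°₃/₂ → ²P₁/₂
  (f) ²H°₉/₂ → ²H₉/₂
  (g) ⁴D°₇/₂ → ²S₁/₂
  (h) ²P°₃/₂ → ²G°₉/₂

3

(a) allowed
(b) forbidden (ΔS, ΔL, ΔJ fail)
(c) forbidden (ΔL, ΔJ fail)
(d) forbidden (ΔS, ΔL, ΔJ fail)
(e) allowed
(f) allowed
(g) forbidden (ΔS, ΔL, ΔJ fail)
(h) forbidden (parity, ΔL, ΔJ fail)
Total allowed: 3 of 8.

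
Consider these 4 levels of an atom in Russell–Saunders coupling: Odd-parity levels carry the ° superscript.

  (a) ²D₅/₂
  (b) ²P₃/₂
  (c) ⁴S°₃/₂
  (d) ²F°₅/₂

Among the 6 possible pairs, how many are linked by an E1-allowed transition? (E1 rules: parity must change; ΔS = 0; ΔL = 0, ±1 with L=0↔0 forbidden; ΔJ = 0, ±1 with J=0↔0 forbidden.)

1

(a)–(b): forbidden (parity).
(a)–(c): forbidden (ΔS, ΔL).
(a)–(d): allowed.
(b)–(c): forbidden (ΔS).
(b)–(d): forbidden (ΔL).
(c)–(d): forbidden (parity, ΔS, ΔL).
Allowed pairs: 1 of 6.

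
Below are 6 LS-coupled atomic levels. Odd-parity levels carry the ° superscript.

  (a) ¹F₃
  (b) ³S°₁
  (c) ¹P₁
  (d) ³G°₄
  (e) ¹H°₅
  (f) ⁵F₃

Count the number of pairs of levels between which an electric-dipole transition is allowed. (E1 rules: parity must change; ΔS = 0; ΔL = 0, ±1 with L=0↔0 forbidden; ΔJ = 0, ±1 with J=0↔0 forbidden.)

0

(a)–(b): forbidden (ΔS, ΔL, ΔJ).
(a)–(c): forbidden (parity, ΔL, ΔJ).
(a)–(d): forbidden (ΔS).
(a)–(e): forbidden (ΔL, ΔJ).
(a)–(f): forbidden (parity, ΔS).
(b)–(c): forbidden (ΔS).
(b)–(d): forbidden (parity, ΔL, ΔJ).
(b)–(e): forbidden (parity, ΔS, ΔL, ΔJ).
(b)–(f): forbidden (ΔS, ΔL, ΔJ).
(c)–(d): forbidden (ΔS, ΔL, ΔJ).
(c)–(e): forbidden (ΔL, ΔJ).
(c)–(f): forbidden (parity, ΔS, ΔL, ΔJ).
(d)–(e): forbidden (parity, ΔS).
(d)–(f): forbidden (ΔS).
(e)–(f): forbidden (ΔS, ΔL, ΔJ).
Allowed pairs: 0 of 15.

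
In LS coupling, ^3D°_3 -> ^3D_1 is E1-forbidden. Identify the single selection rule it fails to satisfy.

ΔL = 0, ±1 (not L=0↔0): L: 2 → 2, ΔL = +0 — satisfied.
ΔS = 0: S: 1 → 1 — satisfied.
ΔJ = 0, ±1 (not J=0↔0): J: 3 → 1, ΔJ = -2 — violated.
Parity must change: odd → even — satisfied.

the ΔJ = 0, ±1 rule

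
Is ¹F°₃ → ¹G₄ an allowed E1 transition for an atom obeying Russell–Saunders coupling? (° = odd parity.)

allowed

Initial level: S=0, L=3, J=3, parity odd. Final level: S=0, L=4, J=4, parity even.
Parity must change: odd → even — ok.
ΔS = 0: S: 0 → 0 — ok.
ΔL = 0, ±1 (not L=0↔0): L: 3 → 4, ΔL = +1 — ok.
ΔJ = 0, ±1 (not J=0↔0): J: 3 → 4, ΔJ = +1 — ok.
All four E1 rules are satisfied.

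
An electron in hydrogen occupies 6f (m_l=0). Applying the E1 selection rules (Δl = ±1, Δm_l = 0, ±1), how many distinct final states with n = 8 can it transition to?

6

E1 requires Δl = ±1, so l_f ∈ {2, 4}; with 0 ≤ l_f ≤ n_f−1 = 7, the allowed l_f values are {2, 4}.
For l_f = 2: m_f ∈ {m_i−1, m_i, m_i+1} ∩ [−2, 2] = {-1, 0, 1} → 3 states.
For l_f = 4: m_f ∈ {m_i−1, m_i, m_i+1} ∩ [−4, 4] = {-1, 0, 1} → 3 states.
Total: 6.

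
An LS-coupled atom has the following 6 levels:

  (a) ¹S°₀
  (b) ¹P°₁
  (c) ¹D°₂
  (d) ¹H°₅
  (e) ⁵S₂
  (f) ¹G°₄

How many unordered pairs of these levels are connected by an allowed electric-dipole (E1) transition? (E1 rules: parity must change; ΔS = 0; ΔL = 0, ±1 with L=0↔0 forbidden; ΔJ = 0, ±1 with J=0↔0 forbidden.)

(a)–(b): forbidden (parity).
(a)–(c): forbidden (parity, ΔL, ΔJ).
(a)–(d): forbidden (parity, ΔL, ΔJ).
(a)–(e): forbidden (ΔS, ΔL, ΔJ).
(a)–(f): forbidden (parity, ΔL, ΔJ).
(b)–(c): forbidden (parity).
(b)–(d): forbidden (parity, ΔL, ΔJ).
(b)–(e): forbidden (ΔS).
(b)–(f): forbidden (parity, ΔL, ΔJ).
(c)–(d): forbidden (parity, ΔL, ΔJ).
(c)–(e): forbidden (ΔS, ΔL).
(c)–(f): forbidden (parity, ΔL, ΔJ).
(d)–(e): forbidden (ΔS, ΔL, ΔJ).
(d)–(f): forbidden (parity).
(e)–(f): forbidden (ΔS, ΔL, ΔJ).
Allowed pairs: 0 of 15.

0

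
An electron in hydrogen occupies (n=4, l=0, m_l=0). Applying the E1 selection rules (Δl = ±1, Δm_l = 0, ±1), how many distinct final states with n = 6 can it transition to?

E1 requires Δl = ±1, so l_f ∈ {-1, 1}; with 0 ≤ l_f ≤ n_f−1 = 5, the allowed l_f values are {1}.
For l_f = 1: m_f ∈ {m_i−1, m_i, m_i+1} ∩ [−1, 1] = {-1, 0, 1} → 3 states.
Total: 3.

3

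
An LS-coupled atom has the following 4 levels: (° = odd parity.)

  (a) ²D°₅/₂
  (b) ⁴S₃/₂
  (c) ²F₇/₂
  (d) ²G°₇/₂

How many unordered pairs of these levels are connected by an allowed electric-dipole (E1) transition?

2

(a)–(b): forbidden (ΔS, ΔL).
(a)–(c): allowed.
(a)–(d): forbidden (parity, ΔL).
(b)–(c): forbidden (parity, ΔS, ΔL, ΔJ).
(b)–(d): forbidden (ΔS, ΔL, ΔJ).
(c)–(d): allowed.
Allowed pairs: 2 of 6.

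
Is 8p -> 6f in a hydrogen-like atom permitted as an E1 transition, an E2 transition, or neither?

E2

Δl = 3 − 1 = +2; l_i + l_f = 4.
E1 (Δl = ±1): not satisfied.
E2 (Δl = 0,±2, l_i+l_f ≥ 2): satisfied.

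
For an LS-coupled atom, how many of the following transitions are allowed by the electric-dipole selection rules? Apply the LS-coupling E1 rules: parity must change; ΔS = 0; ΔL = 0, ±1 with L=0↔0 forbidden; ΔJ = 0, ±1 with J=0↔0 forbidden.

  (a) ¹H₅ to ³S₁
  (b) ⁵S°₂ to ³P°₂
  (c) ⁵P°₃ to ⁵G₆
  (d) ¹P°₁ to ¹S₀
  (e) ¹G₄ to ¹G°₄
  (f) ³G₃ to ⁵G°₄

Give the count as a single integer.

(a) forbidden (parity, ΔS, ΔL, ΔJ fail)
(b) forbidden (parity, ΔS fail)
(c) forbidden (ΔL, ΔJ fail)
(d) allowed
(e) allowed
(f) forbidden (ΔS fails)
Total allowed: 2 of 6.

2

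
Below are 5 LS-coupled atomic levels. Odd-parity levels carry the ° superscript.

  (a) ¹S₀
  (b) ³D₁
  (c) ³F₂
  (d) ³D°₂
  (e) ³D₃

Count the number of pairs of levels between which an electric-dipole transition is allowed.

(a)–(b): forbidden (parity, ΔS, ΔL).
(a)–(c): forbidden (parity, ΔS, ΔL, ΔJ).
(a)–(d): forbidden (ΔS, ΔL, ΔJ).
(a)–(e): forbidden (parity, ΔS, ΔL, ΔJ).
(b)–(c): forbidden (parity).
(b)–(d): allowed.
(b)–(e): forbidden (parity, ΔJ).
(c)–(d): allowed.
(c)–(e): forbidden (parity).
(d)–(e): allowed.
Allowed pairs: 3 of 10.

3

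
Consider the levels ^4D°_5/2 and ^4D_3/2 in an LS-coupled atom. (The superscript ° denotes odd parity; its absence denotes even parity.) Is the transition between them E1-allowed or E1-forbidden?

Reading off the term symbols: S 3/2→3/2, L 2→2, J 5/2→3/2, parity odd→even.
ΔL = 0, ±1 (not L=0↔0): L: 2 → 2, ΔL = +0 — ✓.
Parity must change: odd → even — ✓.
ΔS = 0: S: 3/2 → 3/2 — ✓.
ΔJ = 0, ±1 (not J=0↔0): J: 5/2 → 3/2, ΔJ = -1 — ✓.
All four E1 rules are satisfied.

allowed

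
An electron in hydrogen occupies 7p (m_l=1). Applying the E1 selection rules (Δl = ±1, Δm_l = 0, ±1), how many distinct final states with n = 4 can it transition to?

E1 requires Δl = ±1, so l_f ∈ {0, 2}; with 0 ≤ l_f ≤ n_f−1 = 3, the allowed l_f values are {0, 2}.
For l_f = 0: m_f ∈ {m_i−1, m_i, m_i+1} ∩ [−0, 0] = {0} → 1 state.
For l_f = 2: m_f ∈ {m_i−1, m_i, m_i+1} ∩ [−2, 2] = {0, 1, 2} → 3 states.
Total: 4.

4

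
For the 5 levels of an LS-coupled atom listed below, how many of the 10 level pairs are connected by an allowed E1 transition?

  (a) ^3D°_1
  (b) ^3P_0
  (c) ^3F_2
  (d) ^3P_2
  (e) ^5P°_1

(a)–(b): allowed.
(a)–(c): allowed.
(a)–(d): allowed.
(a)–(e): forbidden (parity, ΔS).
(b)–(c): forbidden (parity, ΔL, ΔJ).
(b)–(d): forbidden (parity, ΔJ).
(b)–(e): forbidden (ΔS).
(c)–(d): forbidden (parity, ΔL).
(c)–(e): forbidden (ΔS, ΔL).
(d)–(e): forbidden (ΔS).
Allowed pairs: 3 of 10.

3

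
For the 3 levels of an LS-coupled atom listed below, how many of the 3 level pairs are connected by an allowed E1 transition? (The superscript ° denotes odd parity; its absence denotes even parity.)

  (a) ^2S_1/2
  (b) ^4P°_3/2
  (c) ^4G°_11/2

(a)–(b): forbidden (ΔS).
(a)–(c): forbidden (ΔS, ΔL, ΔJ).
(b)–(c): forbidden (parity, ΔL, ΔJ).
Allowed pairs: 0 of 3.

0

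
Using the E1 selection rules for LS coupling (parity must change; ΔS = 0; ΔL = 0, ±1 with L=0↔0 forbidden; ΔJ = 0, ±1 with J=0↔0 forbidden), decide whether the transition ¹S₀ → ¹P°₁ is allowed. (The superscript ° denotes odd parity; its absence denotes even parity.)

allowed

Reading off the term symbols: S 0→0, L 0→1, J 0→1, parity even→odd.
Parity must change: even → odd — ✓.
ΔS = 0: S: 0 → 0 — ✓.
ΔL = 0, ±1 (not L=0↔0): L: 0 → 1, ΔL = +1 — ✓.
ΔJ = 0, ±1 (not J=0↔0): J: 0 → 1, ΔJ = +1 — ✓.
All four E1 rules are satisfied.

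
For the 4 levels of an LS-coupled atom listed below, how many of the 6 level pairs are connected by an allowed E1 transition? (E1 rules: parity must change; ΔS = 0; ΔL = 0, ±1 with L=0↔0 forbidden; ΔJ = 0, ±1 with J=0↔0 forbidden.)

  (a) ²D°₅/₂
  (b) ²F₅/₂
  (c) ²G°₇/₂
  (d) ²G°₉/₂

2

(a)–(b): allowed.
(a)–(c): forbidden (parity, ΔL).
(a)–(d): forbidden (parity, ΔL, ΔJ).
(b)–(c): allowed.
(b)–(d): forbidden (ΔJ).
(c)–(d): forbidden (parity).
Allowed pairs: 2 of 6.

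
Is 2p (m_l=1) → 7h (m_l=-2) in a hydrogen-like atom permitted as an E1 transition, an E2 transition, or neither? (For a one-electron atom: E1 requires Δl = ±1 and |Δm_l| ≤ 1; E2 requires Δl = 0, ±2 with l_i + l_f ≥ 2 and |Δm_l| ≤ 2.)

Δl = 5 − 1 = +4; l_i + l_f = 6.
Δm_l = -3.
E1 (Δl = ±1, |Δm_l| ≤ 1): not satisfied.
E2 (Δl = 0,±2, l_i+l_f ≥ 2, |Δm_l| ≤ 2): not satisfied.

neither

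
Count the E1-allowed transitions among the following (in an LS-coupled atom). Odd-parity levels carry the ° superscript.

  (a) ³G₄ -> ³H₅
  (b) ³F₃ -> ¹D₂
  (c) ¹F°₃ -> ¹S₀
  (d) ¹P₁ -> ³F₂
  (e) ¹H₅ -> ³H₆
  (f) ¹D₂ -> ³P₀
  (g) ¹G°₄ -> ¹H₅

1

(a) forbidden (parity fails)
(b) forbidden (parity, ΔS fail)
(c) forbidden (ΔL, ΔJ fail)
(d) forbidden (parity, ΔS, ΔL fail)
(e) forbidden (parity, ΔS fail)
(f) forbidden (parity, ΔS, ΔJ fail)
(g) allowed
Total allowed: 1 of 7.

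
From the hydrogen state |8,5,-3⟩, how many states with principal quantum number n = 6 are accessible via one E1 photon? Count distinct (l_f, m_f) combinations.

3

E1 requires Δl = ±1, so l_f ∈ {4, 6}; with 0 ≤ l_f ≤ n_f−1 = 5, the allowed l_f values are {4}.
For l_f = 4: m_f ∈ {m_i−1, m_i, m_i+1} ∩ [−4, 4] = {-4, -3, -2} → 3 states.
Total: 3.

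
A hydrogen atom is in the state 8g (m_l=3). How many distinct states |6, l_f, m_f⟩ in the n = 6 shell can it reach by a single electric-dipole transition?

E1 requires Δl = ±1, so l_f ∈ {3, 5}; with 0 ≤ l_f ≤ n_f−1 = 5, the allowed l_f values are {3, 5}.
For l_f = 3: m_f ∈ {m_i−1, m_i, m_i+1} ∩ [−3, 3] = {2, 3} → 2 states.
For l_f = 5: m_f ∈ {m_i−1, m_i, m_i+1} ∩ [−5, 5] = {2, 3, 4} → 3 states.
Total: 5.

5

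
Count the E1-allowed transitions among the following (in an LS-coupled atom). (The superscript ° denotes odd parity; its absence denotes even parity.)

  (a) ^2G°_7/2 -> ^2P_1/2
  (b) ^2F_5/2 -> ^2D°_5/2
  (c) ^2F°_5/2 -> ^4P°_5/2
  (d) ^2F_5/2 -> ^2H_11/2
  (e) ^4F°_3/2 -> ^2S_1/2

1

(a) forbidden (ΔL, ΔJ fail)
(b) allowed
(c) forbidden (parity, ΔS, ΔL fail)
(d) forbidden (parity, ΔL, ΔJ fail)
(e) forbidden (ΔS, ΔL fail)
Total allowed: 1 of 5.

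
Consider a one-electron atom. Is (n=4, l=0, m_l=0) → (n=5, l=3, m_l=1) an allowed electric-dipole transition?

Initial l = 0, final l = 3, so Δl = +3. E1 requires Δl = ±1: fails.
Δm_l = 1 − (0) = +1. E1 requires Δm_l = 0, ±1: passes.
The transition is electric-dipole forbidden.

forbidden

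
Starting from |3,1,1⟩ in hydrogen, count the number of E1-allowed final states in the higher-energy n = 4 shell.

4

E1 requires Δl = ±1, so l_f ∈ {0, 2}; with 0 ≤ l_f ≤ n_f−1 = 3, the allowed l_f values are {0, 2}.
For l_f = 0: m_f ∈ {m_i−1, m_i, m_i+1} ∩ [−0, 0] = {0} → 1 state.
For l_f = 2: m_f ∈ {m_i−1, m_i, m_i+1} ∩ [−2, 2] = {0, 1, 2} → 3 states.
Total: 4.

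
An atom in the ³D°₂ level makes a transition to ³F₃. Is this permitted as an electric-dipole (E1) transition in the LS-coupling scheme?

Initial level: S=1, L=2, J=2, parity odd. Final level: S=1, L=3, J=3, parity even.
ΔJ = 0, ±1 (not J=0↔0): J: 2 → 3, ΔJ = +1 — ✓.
ΔL = 0, ±1 (not L=0↔0): L: 2 → 3, ΔL = +1 — ✓.
ΔS = 0: S: 1 → 1 — ✓.
Parity must change: odd → even — ✓.
All four E1 rules are satisfied.

allowed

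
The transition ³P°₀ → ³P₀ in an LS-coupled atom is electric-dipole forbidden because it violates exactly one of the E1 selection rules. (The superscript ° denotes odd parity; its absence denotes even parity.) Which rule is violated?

ΔL = 0, ±1 (not L=0↔0): L: 1 → 1, ΔL = +0 — satisfied.
Parity must change: odd → even — satisfied.
ΔJ = 0, ±1 (not J=0↔0): J: 0 → 0, ΔJ = +0 — violated.
ΔS = 0: S: 1 → 1 — satisfied.

the J=0 ↔ J=0 exclusion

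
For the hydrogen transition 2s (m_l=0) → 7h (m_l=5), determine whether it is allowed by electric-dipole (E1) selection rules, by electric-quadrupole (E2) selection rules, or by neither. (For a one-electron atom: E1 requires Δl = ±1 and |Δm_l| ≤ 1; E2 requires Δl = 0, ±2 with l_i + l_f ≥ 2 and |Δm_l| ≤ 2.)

Δl = 5 − 0 = +5; l_i + l_f = 5.
Δm_l = +5.
E1 (Δl = ±1, |Δm_l| ≤ 1): not satisfied.
E2 (Δl = 0,±2, l_i+l_f ≥ 2, |Δm_l| ≤ 2): not satisfied.

neither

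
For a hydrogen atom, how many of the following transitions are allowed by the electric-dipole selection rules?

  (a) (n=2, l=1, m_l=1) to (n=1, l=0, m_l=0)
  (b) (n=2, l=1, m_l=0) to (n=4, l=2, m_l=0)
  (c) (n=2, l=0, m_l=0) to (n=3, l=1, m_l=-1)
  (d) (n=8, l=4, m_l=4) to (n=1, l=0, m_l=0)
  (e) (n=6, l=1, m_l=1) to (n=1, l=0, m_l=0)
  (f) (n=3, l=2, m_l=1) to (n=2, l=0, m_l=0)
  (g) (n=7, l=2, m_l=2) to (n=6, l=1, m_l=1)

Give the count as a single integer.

5

(a) allowed
(b) allowed
(c) allowed
(d) forbidden — Δl = -4 (E1 requires Δl = ±1); Δm_l = -4 (E1 requires Δm_l = 0, ±1)
(e) allowed
(f) forbidden — Δl = -2 (E1 requires Δl = ±1)
(g) allowed
Total allowed: 5 of 7.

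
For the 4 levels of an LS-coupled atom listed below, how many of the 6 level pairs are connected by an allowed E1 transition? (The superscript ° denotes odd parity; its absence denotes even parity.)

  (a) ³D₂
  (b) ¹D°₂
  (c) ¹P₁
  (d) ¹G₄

(a)–(b): forbidden (ΔS).
(a)–(c): forbidden (parity, ΔS).
(a)–(d): forbidden (parity, ΔS, ΔL, ΔJ).
(b)–(c): allowed.
(b)–(d): forbidden (ΔL, ΔJ).
(c)–(d): forbidden (parity, ΔL, ΔJ).
Allowed pairs: 1 of 6.

1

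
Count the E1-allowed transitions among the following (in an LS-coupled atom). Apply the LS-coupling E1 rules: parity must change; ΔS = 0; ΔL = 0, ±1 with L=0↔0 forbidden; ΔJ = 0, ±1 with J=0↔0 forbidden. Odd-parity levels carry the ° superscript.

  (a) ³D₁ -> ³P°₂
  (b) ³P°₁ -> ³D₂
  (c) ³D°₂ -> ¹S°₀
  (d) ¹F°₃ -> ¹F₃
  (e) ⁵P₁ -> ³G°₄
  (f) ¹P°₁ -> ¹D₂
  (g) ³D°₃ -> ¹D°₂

(a) allowed
(b) allowed
(c) forbidden (parity, ΔS, ΔL, ΔJ fail)
(d) allowed
(e) forbidden (ΔS, ΔL, ΔJ fail)
(f) allowed
(g) forbidden (parity, ΔS fail)
Total allowed: 4 of 7.

4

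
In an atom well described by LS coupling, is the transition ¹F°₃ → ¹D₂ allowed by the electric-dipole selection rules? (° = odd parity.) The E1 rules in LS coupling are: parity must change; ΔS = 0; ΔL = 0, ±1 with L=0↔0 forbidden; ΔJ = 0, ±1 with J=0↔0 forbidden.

allowed

Parity must change: odd → even — passes.
ΔS = 0: S: 0 → 0 — passes.
ΔL = 0, ±1 (not L=0↔0): L: 3 → 2, ΔL = -1 — passes.
ΔJ = 0, ±1 (not J=0↔0): J: 3 → 2, ΔJ = -1 — passes.
All four E1 rules are satisfied.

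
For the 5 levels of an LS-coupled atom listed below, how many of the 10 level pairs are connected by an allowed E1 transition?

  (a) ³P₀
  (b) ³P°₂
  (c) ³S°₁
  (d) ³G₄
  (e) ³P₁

(a)–(b): forbidden (ΔJ).
(a)–(c): allowed.
(a)–(d): forbidden (parity, ΔL, ΔJ).
(a)–(e): forbidden (parity).
(b)–(c): forbidden (parity).
(b)–(d): forbidden (ΔL, ΔJ).
(b)–(e): allowed.
(c)–(d): forbidden (ΔL, ΔJ).
(c)–(e): allowed.
(d)–(e): forbidden (parity, ΔL, ΔJ).
Allowed pairs: 3 of 10.

3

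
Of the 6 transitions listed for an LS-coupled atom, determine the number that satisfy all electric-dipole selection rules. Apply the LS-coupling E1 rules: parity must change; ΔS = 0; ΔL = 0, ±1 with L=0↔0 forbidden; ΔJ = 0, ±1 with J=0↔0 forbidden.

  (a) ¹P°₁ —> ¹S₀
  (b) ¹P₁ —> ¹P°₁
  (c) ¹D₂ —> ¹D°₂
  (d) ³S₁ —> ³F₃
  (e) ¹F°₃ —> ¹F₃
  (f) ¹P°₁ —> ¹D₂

5

(a) allowed
(b) allowed
(c) allowed
(d) forbidden (parity, ΔL, ΔJ fail)
(e) allowed
(f) allowed
Total allowed: 5 of 6.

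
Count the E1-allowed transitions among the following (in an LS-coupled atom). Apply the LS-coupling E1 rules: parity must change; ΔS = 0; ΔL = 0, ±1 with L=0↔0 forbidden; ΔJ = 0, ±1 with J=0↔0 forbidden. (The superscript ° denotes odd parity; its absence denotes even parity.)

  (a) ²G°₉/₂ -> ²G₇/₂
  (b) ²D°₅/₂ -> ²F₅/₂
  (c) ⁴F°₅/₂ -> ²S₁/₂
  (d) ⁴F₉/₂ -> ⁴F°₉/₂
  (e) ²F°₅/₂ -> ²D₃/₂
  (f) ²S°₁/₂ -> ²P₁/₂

5

(a) allowed
(b) allowed
(c) forbidden (ΔS, ΔL, ΔJ fail)
(d) allowed
(e) allowed
(f) allowed
Total allowed: 5 of 6.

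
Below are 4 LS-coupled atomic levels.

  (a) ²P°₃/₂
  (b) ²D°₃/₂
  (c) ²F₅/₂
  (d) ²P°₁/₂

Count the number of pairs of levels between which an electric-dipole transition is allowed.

(a)–(b): forbidden (parity).
(a)–(c): forbidden (ΔL).
(a)–(d): forbidden (parity).
(b)–(c): allowed.
(b)–(d): forbidden (parity).
(c)–(d): forbidden (ΔL, ΔJ).
Allowed pairs: 1 of 6.

1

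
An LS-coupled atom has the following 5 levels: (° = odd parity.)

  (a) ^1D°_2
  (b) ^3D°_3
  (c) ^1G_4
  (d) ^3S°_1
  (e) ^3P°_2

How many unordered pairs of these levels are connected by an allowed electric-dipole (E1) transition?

(a)–(b): forbidden (parity, ΔS).
(a)–(c): forbidden (ΔL, ΔJ).
(a)–(d): forbidden (parity, ΔS, ΔL).
(a)–(e): forbidden (parity, ΔS).
(b)–(c): forbidden (ΔS, ΔL).
(b)–(d): forbidden (parity, ΔL, ΔJ).
(b)–(e): forbidden (parity).
(c)–(d): forbidden (ΔS, ΔL, ΔJ).
(c)–(e): forbidden (ΔS, ΔL, ΔJ).
(d)–(e): forbidden (parity).
Allowed pairs: 0 of 10.

0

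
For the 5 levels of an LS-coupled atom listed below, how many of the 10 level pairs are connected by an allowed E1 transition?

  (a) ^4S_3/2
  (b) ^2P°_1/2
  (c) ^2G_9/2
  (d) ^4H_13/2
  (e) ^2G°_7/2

1

(a)–(b): forbidden (ΔS).
(a)–(c): forbidden (parity, ΔS, ΔL, ΔJ).
(a)–(d): forbidden (parity, ΔL, ΔJ).
(a)–(e): forbidden (ΔS, ΔL, ΔJ).
(b)–(c): forbidden (ΔL, ΔJ).
(b)–(d): forbidden (ΔS, ΔL, ΔJ).
(b)–(e): forbidden (parity, ΔL, ΔJ).
(c)–(d): forbidden (parity, ΔS, ΔJ).
(c)–(e): allowed.
(d)–(e): forbidden (ΔS, ΔJ).
Allowed pairs: 1 of 10.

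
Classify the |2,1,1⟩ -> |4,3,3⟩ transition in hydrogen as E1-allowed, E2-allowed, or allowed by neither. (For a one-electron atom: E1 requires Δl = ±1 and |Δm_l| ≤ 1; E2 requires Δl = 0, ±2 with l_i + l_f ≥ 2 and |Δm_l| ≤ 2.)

Δl = 3 − 1 = +2; l_i + l_f = 4.
Δm_l = +2.
E1 (Δl = ±1, |Δm_l| ≤ 1): not satisfied.
E2 (Δl = 0,±2, l_i+l_f ≥ 2, |Δm_l| ≤ 2): satisfied.

E2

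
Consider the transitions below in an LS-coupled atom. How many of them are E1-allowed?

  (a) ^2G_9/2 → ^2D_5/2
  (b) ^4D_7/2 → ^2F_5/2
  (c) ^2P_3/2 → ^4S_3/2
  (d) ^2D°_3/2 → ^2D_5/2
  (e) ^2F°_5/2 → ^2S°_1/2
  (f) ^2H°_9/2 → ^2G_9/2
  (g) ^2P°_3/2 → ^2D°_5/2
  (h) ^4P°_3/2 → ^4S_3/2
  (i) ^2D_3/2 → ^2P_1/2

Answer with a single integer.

(a) forbidden (parity, ΔL, ΔJ fail)
(b) forbidden (parity, ΔS fail)
(c) forbidden (parity, ΔS fail)
(d) allowed
(e) forbidden (parity, ΔL, ΔJ fail)
(f) allowed
(g) forbidden (parity fails)
(h) allowed
(i) forbidden (parity fails)
Total allowed: 3 of 9.

3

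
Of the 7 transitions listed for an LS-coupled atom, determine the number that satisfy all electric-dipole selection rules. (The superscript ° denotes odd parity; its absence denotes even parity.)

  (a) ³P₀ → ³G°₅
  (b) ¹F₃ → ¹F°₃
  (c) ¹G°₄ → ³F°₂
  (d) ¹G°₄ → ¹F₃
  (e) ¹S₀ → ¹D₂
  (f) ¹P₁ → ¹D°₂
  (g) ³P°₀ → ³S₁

(a) forbidden (ΔL, ΔJ fail)
(b) allowed
(c) forbidden (parity, ΔS, ΔJ fail)
(d) allowed
(e) forbidden (parity, ΔL, ΔJ fail)
(f) allowed
(g) allowed
Total allowed: 4 of 7.

4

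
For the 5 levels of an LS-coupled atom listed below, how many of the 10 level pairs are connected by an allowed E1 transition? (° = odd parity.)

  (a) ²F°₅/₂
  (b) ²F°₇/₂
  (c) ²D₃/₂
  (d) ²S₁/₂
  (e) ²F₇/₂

3

(a)–(b): forbidden (parity).
(a)–(c): allowed.
(a)–(d): forbidden (ΔL, ΔJ).
(a)–(e): allowed.
(b)–(c): forbidden (ΔJ).
(b)–(d): forbidden (ΔL, ΔJ).
(b)–(e): allowed.
(c)–(d): forbidden (parity, ΔL).
(c)–(e): forbidden (parity, ΔJ).
(d)–(e): forbidden (parity, ΔL, ΔJ).
Allowed pairs: 3 of 10.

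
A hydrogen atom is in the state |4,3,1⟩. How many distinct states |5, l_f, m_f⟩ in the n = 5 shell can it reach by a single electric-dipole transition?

6

E1 requires Δl = ±1, so l_f ∈ {2, 4}; with 0 ≤ l_f ≤ n_f−1 = 4, the allowed l_f values are {2, 4}.
For l_f = 2: m_f ∈ {m_i−1, m_i, m_i+1} ∩ [−2, 2] = {0, 1, 2} → 3 states.
For l_f = 4: m_f ∈ {m_i−1, m_i, m_i+1} ∩ [−4, 4] = {0, 1, 2} → 3 states.
Total: 6.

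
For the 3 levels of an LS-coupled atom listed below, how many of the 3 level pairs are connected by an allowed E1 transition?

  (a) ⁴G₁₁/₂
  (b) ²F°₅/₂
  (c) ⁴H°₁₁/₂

(a)–(b): forbidden (ΔS, ΔJ).
(a)–(c): allowed.
(b)–(c): forbidden (parity, ΔS, ΔL, ΔJ).
Allowed pairs: 1 of 3.

1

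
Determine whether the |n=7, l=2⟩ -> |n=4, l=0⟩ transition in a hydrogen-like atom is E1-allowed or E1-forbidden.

l: 2 → 0 (Δl = -2). Δl = ±1 fails.
The transition is electric-dipole forbidden.

forbidden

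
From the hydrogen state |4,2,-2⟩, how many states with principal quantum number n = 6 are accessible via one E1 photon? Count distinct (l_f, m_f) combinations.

4

E1 requires Δl = ±1, so l_f ∈ {1, 3}; with 0 ≤ l_f ≤ n_f−1 = 5, the allowed l_f values are {1, 3}.
For l_f = 1: m_f ∈ {m_i−1, m_i, m_i+1} ∩ [−1, 1] = {-1} → 1 state.
For l_f = 3: m_f ∈ {m_i−1, m_i, m_i+1} ∩ [−3, 3] = {-3, -2, -1} → 3 states.
Total: 4.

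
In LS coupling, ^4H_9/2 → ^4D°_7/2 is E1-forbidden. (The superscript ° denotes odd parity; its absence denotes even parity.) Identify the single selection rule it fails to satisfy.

the ΔL = 0, ±1 rule

Parity must change: even → odd — passes.
ΔS = 0: S: 3/2 → 3/2 — passes.
ΔJ = 0, ±1 (not J=0↔0): J: 9/2 → 7/2, ΔJ = -1 — passes.
ΔL = 0, ±1 (not L=0↔0): L: 5 → 2, ΔL = -3 — fails.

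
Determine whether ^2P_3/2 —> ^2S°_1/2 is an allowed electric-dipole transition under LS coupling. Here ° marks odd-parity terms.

allowed

Parity must change: even → odd — passes.
ΔJ = 0, ±1 (not J=0↔0): J: 3/2 → 1/2, ΔJ = -1 — passes.
ΔS = 0: S: 1/2 → 1/2 — passes.
ΔL = 0, ±1 (not L=0↔0): L: 1 → 0, ΔL = -1 — passes.
All four E1 rules are satisfied.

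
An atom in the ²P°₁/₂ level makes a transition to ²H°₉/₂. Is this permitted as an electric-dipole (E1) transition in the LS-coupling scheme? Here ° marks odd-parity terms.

Parity must change: odd → odd — fails.
ΔS = 0: S: 1/2 → 1/2 — passes.
ΔJ = 0, ±1 (not J=0↔0): J: 1/2 → 9/2, ΔJ = +4 — fails.
ΔL = 0, ±1 (not L=0↔0): L: 1 → 5, ΔL = +4 — fails.
Rule(s) violated: parity, ΔL, ΔJ.

forbidden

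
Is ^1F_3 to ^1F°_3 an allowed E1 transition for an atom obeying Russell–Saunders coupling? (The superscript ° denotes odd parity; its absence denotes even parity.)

Reading off the term symbols: S 0→0, L 3→3, J 3→3, parity even→odd.
Parity must change: even → odd — ✓.
ΔS = 0: S: 0 → 0 — ✓.
ΔL = 0, ±1 (not L=0↔0): L: 3 → 3, ΔL = +0 — ✓.
ΔJ = 0, ±1 (not J=0↔0): J: 3 → 3, ΔJ = +0 — ✓.
All four E1 rules are satisfied.

allowed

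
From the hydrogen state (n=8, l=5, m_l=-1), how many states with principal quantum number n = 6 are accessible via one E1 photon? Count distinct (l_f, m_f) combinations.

3

E1 requires Δl = ±1, so l_f ∈ {4, 6}; with 0 ≤ l_f ≤ n_f−1 = 5, the allowed l_f values are {4}.
For l_f = 4: m_f ∈ {m_i−1, m_i, m_i+1} ∩ [−4, 4] = {-2, -1, 0} → 3 states.
Total: 3.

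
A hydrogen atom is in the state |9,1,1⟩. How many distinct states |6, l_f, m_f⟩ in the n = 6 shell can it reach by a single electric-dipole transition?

E1 requires Δl = ±1, so l_f ∈ {0, 2}; with 0 ≤ l_f ≤ n_f−1 = 5, the allowed l_f values are {0, 2}.
For l_f = 0: m_f ∈ {m_i−1, m_i, m_i+1} ∩ [−0, 0] = {0} → 1 state.
For l_f = 2: m_f ∈ {m_i−1, m_i, m_i+1} ∩ [−2, 2] = {0, 1, 2} → 3 states.
Total: 4.

4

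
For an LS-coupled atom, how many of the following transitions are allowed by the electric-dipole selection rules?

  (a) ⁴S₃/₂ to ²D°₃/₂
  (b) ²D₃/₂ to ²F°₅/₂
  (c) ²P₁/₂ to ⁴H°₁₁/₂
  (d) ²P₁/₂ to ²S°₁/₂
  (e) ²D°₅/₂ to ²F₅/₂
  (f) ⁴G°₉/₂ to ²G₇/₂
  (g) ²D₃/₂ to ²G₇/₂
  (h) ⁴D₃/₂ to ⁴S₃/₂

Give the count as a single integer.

3

(a) forbidden (ΔS, ΔL fail)
(b) allowed
(c) forbidden (ΔS, ΔL, ΔJ fail)
(d) allowed
(e) allowed
(f) forbidden (ΔS fails)
(g) forbidden (parity, ΔL, ΔJ fail)
(h) forbidden (parity, ΔL fail)
Total allowed: 3 of 8.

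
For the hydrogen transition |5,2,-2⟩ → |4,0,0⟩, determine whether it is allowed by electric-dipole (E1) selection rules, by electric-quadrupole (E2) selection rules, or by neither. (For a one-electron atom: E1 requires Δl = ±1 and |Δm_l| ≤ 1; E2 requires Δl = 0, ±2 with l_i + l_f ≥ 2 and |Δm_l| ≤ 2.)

E2

Δl = 0 − 2 = -2; l_i + l_f = 2.
Δm_l = +2.
E1 (Δl = ±1, |Δm_l| ≤ 1): not satisfied.
E2 (Δl = 0,±2, l_i+l_f ≥ 2, |Δm_l| ≤ 2): satisfied.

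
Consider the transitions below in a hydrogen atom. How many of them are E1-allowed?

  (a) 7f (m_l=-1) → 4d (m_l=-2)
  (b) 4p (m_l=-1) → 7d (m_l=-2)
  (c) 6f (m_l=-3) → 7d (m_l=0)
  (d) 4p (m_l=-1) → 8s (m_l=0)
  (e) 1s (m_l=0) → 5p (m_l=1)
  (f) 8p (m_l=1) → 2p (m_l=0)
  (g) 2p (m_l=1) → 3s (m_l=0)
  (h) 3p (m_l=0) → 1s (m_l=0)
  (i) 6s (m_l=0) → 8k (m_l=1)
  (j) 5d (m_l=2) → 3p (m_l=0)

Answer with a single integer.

(a) allowed
(b) allowed
(c) forbidden — Δm_l = +3 (E1 requires Δm_l = 0, ±1)
(d) allowed
(e) allowed
(f) forbidden — Δl = +0 (E1 requires Δl = ±1)
(g) allowed
(h) allowed
(i) forbidden — Δl = +7 (E1 requires Δl = ±1)
(j) forbidden — Δm_l = -2 (E1 requires Δm_l = 0, ±1)
Total allowed: 6 of 10.

6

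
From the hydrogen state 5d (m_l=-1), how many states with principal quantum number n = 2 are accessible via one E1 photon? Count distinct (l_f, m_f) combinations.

2

E1 requires Δl = ±1, so l_f ∈ {1, 3}; with 0 ≤ l_f ≤ n_f−1 = 1, the allowed l_f values are {1}.
For l_f = 1: m_f ∈ {m_i−1, m_i, m_i+1} ∩ [−1, 1] = {-1, 0} → 2 states.
Total: 2.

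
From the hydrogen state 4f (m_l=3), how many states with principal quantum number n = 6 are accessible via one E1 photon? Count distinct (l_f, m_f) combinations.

E1 requires Δl = ±1, so l_f ∈ {2, 4}; with 0 ≤ l_f ≤ n_f−1 = 5, the allowed l_f values are {2, 4}.
For l_f = 2: m_f ∈ {m_i−1, m_i, m_i+1} ∩ [−2, 2] = {2} → 1 state.
For l_f = 4: m_f ∈ {m_i−1, m_i, m_i+1} ∩ [−4, 4] = {2, 3, 4} → 3 states.
Total: 4.

4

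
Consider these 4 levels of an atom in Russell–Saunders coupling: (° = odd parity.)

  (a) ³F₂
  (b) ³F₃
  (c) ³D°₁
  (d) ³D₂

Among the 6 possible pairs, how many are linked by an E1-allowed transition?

2

(a)–(b): forbidden (parity).
(a)–(c): allowed.
(a)–(d): forbidden (parity).
(b)–(c): forbidden (ΔJ).
(b)–(d): forbidden (parity).
(c)–(d): allowed.
Allowed pairs: 2 of 6.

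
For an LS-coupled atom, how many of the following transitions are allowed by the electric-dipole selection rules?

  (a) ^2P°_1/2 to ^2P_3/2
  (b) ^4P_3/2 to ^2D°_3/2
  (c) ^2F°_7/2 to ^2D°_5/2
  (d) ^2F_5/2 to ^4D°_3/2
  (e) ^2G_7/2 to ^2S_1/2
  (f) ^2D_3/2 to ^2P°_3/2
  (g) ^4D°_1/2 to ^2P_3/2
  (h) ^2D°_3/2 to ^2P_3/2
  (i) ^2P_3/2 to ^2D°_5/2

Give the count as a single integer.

4

(a) allowed
(b) forbidden (ΔS fails)
(c) forbidden (parity fails)
(d) forbidden (ΔS fails)
(e) forbidden (parity, ΔL, ΔJ fail)
(f) allowed
(g) forbidden (ΔS fails)
(h) allowed
(i) allowed
Total allowed: 4 of 9.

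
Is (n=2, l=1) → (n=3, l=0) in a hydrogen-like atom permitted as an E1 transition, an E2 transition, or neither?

Δl = 0 − 1 = -1; l_i + l_f = 1.
E1 (Δl = ±1): satisfied.
E2 (Δl = 0,±2, l_i+l_f ≥ 2): not satisfied.

E1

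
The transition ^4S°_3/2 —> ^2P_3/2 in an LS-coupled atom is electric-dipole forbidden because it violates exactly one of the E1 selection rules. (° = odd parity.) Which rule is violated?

Reading off the term symbols: S 3/2→1/2, L 0→1, J 3/2→3/2, parity odd→even.
Parity must change: odd → even — satisfied.
ΔS = 0: S: 3/2 → 1/2 — violated.
ΔL = 0, ±1 (not L=0↔0): L: 0 → 1, ΔL = +1 — satisfied.
ΔJ = 0, ±1 (not J=0↔0): J: 3/2 → 3/2, ΔJ = +0 — satisfied.

the ΔS = 0 rule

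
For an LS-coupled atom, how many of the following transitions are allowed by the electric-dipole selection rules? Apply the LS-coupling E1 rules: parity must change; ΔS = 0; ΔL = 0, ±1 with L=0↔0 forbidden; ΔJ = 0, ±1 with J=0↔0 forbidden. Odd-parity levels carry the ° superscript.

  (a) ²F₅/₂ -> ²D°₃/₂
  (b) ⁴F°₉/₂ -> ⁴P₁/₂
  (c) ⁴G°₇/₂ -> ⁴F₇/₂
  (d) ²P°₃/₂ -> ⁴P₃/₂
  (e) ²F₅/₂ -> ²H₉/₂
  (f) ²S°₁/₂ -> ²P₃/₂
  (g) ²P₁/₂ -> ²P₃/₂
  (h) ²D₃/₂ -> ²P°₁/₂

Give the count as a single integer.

4

(a) allowed
(b) forbidden (ΔL, ΔJ fail)
(c) allowed
(d) forbidden (ΔS fails)
(e) forbidden (parity, ΔL, ΔJ fail)
(f) allowed
(g) forbidden (parity fails)
(h) allowed
Total allowed: 4 of 8.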